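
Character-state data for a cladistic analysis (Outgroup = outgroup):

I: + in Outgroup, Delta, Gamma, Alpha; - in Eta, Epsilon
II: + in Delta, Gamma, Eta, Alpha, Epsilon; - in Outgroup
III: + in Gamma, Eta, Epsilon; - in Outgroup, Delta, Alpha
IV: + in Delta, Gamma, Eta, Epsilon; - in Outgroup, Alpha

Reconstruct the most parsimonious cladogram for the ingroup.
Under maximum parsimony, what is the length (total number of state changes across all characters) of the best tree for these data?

4

Character polarity is set by the outgroup: the derived state is whichever differs from the outgroup's state, so for I the derived state is '-', and for the remaining characters it is '+'.
I (derived state '-') is shared by Epsilon and Eta — a synapomorphy uniting that clade.
II (derived state '+') is shared by all ingroup taxa — unites the whole ingroup.
III (derived state '+') is shared by Epsilon, Eta, and Gamma — a synapomorphy uniting that clade.
IV (derived state '+') is shared by Delta, Epsilon, Eta, and Gamma — a synapomorphy uniting that clade.
Most parsimonious ingroup topology: ((Delta,(Gamma,(Eta,Epsilon))),Alpha).
Changes per character on this tree: I: 1; II: 1; III: 1; IV: 1.
Total = 4.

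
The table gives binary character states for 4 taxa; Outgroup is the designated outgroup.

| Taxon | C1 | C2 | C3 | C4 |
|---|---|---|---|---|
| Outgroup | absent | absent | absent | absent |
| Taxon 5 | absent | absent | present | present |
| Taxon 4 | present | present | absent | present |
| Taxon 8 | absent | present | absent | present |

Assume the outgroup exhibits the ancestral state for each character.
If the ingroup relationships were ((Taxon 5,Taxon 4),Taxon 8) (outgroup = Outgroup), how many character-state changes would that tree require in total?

5

Map each character onto ((Taxon 5,Taxon 4),Taxon 8) (rooted by Outgroup) and count the minimum state changes it requires (Fitch parsimony):
C1: 1; C2: 2; C3: 1; C4: 1.
Total tree length = 5.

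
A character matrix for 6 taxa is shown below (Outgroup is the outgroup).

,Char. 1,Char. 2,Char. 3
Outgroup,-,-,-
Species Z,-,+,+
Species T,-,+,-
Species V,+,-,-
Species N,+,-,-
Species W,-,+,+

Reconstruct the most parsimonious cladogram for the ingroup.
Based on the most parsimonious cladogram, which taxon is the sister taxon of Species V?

The outgroup has state '-' for every character, so '+' is the derived state throughout.
Char. 1 (derived state '+') is shared by Species N and Species V — a synapomorphy uniting that clade.
Char. 2 (derived state '+') is shared by Species T, Species W, and Species Z — a synapomorphy uniting that clade.
Char. 3: derived state '+' in Species W and Species Z only — synapomorphy for {Species W, Species Z}.
Most parsimonious ingroup topology: (((Species Z,Species W),Species T),(Species V,Species N)).
Species V and Species N form a cherry on this tree, so they are sister taxa.

Species N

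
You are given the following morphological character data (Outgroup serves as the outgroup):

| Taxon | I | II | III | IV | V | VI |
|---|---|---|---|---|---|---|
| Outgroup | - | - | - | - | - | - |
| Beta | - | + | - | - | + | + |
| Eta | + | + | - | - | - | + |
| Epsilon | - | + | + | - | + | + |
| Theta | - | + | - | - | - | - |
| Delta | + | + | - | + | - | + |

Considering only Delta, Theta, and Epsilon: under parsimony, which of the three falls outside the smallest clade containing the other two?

Theta

The outgroup has state '-' for every character, so '+' is the derived state throughout.
I: derived state '+' in Delta and Eta only — synapomorphy for {Delta, Eta}.
II (derived state '+') is shared by all ingroup taxa — unites the whole ingroup.
III (derived state '+') is unique to Epsilon (autapomorphy; uninformative for grouping).
IV: derived state '+' in Delta only — an autapomorphy, so it tells us nothing about relationships among taxa.
V (derived state '+') is shared by Beta and Epsilon — a synapomorphy uniting that clade.
VI: derived state '+' in Beta, Delta, Epsilon, and Eta only — synapomorphy for {Beta, Delta, Epsilon, Eta}.
Most parsimonious ingroup topology: (((Beta,Epsilon),(Eta,Delta)),Theta).
Epsilon and Delta share a more recent common ancestor with each other than either does with Theta, so Theta is the least closely related of the three.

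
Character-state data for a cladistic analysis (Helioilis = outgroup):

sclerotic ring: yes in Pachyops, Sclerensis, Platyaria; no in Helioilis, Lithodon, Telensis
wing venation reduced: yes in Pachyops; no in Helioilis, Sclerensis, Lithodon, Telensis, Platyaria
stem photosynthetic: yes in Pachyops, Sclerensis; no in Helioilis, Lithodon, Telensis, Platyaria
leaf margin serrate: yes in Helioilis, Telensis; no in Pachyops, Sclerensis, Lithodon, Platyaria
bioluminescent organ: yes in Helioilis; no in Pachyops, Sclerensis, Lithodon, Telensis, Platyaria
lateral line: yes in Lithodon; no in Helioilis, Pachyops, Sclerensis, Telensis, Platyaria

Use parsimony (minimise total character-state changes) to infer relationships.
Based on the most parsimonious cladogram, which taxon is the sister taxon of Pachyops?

Character polarity is set by the outgroup: the derived state is whichever differs from the outgroup's state, so for leaf margin serrate, bioluminescent organ the derived state is 'no', and for the remaining characters it is 'yes'.
Only Pachyops, Platyaria, and Sclerensis show the derived state 'yes' for sclerotic ring, supporting them as a clade.
wing venation reduced: derived state 'yes' in Pachyops only — an autapomorphy, so it tells us nothing about relationships among taxa.
stem photosynthetic (derived state 'yes') is shared by Pachyops and Sclerensis — a synapomorphy uniting that clade.
Only Lithodon, Pachyops, Platyaria, and Sclerensis show the derived state 'no' for leaf margin serrate, supporting them as a clade.
All ingroup taxa share the derived state 'no' for bioluminescent organ; it defines the ingroup but does not resolve relationships within it.
lateral line (derived state 'yes') is unique to Lithodon (autapomorphy; uninformative for grouping).
Most parsimonious ingroup topology: ((((Pachyops,Sclerensis),Platyaria),Lithodon),Telensis).
Pachyops and Sclerensis form a cherry on this tree, so they are sister taxa.

Sclerensis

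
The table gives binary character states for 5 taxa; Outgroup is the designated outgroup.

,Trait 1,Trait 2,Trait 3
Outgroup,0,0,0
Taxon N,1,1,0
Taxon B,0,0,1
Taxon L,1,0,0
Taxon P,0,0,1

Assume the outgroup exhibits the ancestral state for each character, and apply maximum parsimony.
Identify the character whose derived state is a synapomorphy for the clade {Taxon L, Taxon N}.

The outgroup has state '0' for every character, so '1' is the derived state throughout.
Only Taxon L and Taxon N show the derived state '1' for Trait 1, supporting them as a clade.
Trait 2 (derived state '1') is unique to Taxon N (autapomorphy; uninformative for grouping).
Trait 3: derived state '1' in Taxon B and Taxon P only — synapomorphy for {Taxon B, Taxon P}.
Most parsimonious ingroup topology: ((Taxon N,Taxon L),(Taxon B,Taxon P)).
The clade {Taxon L, Taxon N} is supported by Trait 1: its derived state '1' occurs in exactly those taxa and in no other taxon (including the outgroup).

Trait 1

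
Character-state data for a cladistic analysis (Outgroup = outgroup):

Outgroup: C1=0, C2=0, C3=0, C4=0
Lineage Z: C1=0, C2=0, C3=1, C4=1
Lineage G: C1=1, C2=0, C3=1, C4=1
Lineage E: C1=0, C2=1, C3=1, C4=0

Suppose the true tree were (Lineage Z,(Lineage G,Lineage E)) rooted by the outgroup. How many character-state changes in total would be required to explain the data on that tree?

5

Map each character onto (Lineage Z,(Lineage G,Lineage E)) (rooted by Outgroup) and count the minimum state changes it requires (Fitch parsimony):
C1: 1; C2: 1; C3: 1; C4: 2.
Total tree length = 5.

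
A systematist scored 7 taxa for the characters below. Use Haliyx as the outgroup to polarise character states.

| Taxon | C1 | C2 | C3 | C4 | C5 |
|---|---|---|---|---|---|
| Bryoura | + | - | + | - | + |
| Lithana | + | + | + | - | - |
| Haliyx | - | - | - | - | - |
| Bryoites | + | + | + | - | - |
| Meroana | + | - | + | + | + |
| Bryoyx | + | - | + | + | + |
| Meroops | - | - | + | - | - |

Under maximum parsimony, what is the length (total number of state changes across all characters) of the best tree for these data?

5

The outgroup has state '-' for every character, so '+' is the derived state throughout.
Only Bryoites, Bryoura, Bryoyx, Lithana, and Meroana show the derived state '+' for C1, supporting them as a clade.
C2: derived state '+' in Bryoites and Lithana only — synapomorphy for {Bryoites, Lithana}.
C3 (derived state '+') is shared by all ingroup taxa — unites the whole ingroup.
C4: derived state '+' in Bryoyx and Meroana only — synapomorphy for {Bryoyx, Meroana}.
Only Bryoura, Bryoyx, and Meroana show the derived state '+' for C5, supporting them as a clade.
Most parsimonious ingroup topology: (((Lithana,Bryoites),((Bryoyx,Meroana),Bryoura)),Meroops).
Changes per character on this tree: C1: 1; C2: 1; C3: 1; C4: 1; C5: 1.
Total = 5.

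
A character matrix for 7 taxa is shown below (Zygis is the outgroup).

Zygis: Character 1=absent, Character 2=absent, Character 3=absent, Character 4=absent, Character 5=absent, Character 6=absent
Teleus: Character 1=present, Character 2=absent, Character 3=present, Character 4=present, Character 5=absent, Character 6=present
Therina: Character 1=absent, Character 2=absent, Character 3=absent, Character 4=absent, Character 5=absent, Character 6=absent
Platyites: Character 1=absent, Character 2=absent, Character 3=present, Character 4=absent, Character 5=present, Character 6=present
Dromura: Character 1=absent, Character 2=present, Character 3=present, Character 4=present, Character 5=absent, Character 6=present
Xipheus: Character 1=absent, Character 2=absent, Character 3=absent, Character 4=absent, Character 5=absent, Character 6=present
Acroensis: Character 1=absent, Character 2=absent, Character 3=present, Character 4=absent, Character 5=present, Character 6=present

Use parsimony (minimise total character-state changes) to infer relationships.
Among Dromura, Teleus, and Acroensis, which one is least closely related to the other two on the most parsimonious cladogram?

Acroensis

The outgroup has state 'absent' for every character, so 'present' is the derived state throughout.
Character 1 (derived state 'present') is unique to Teleus (autapomorphy; uninformative for grouping).
Character 2 (derived state 'present') is unique to Dromura (autapomorphy; uninformative for grouping).
Character 3 (derived state 'present') is shared by Acroensis, Dromura, Platyites, and Teleus — a synapomorphy uniting that clade.
Character 4: derived state 'present' in Dromura and Teleus only — synapomorphy for {Dromura, Teleus}.
Character 5 (derived state 'present') is shared by Acroensis and Platyites — a synapomorphy uniting that clade.
Character 6: derived state 'present' in Acroensis, Dromura, Platyites, Teleus, and Xipheus only — synapomorphy for {Acroensis, Dromura, Platyites, Teleus, Xipheus}.
Most parsimonious ingroup topology: ((((Teleus,Dromura),(Platyites,Acroensis)),Xipheus),Therina).
Dromura and Teleus share a more recent common ancestor with each other than either does with Acroensis, so Acroensis is the least closely related of the three.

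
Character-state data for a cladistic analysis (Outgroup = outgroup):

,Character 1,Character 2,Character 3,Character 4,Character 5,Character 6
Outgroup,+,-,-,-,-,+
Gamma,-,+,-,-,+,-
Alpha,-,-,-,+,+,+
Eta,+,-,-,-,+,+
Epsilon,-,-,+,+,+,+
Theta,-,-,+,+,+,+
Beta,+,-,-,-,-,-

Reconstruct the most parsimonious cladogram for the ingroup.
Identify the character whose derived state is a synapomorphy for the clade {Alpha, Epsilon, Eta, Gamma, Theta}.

Character polarity is set by the outgroup: the derived state is whichever differs from the outgroup's state, so for Character 1, Character 6 the derived state is '-', and for the remaining characters it is '+'.
Character 1: derived state '-' in Alpha, Epsilon, Gamma, and Theta only — synapomorphy for {Alpha, Epsilon, Gamma, Theta}.
Character 2 (derived state '+') is unique to Gamma (autapomorphy; uninformative for grouping).
Only Epsilon and Theta show the derived state '+' for Character 3, supporting them as a clade.
Character 4: derived state '+' in Alpha, Epsilon, and Theta only — synapomorphy for {Alpha, Epsilon, Theta}.
Character 5: derived state '+' in Alpha, Epsilon, Eta, Gamma, and Theta only — synapomorphy for {Alpha, Epsilon, Eta, Gamma, Theta}.
Character 6 (state '-') occurs in Beta and Gamma but conflicts with the nesting implied by the other characters — most parsimoniously interpreted as homoplasy.
Most parsimonious ingroup topology: (((Gamma,(Alpha,(Epsilon,Theta))),Eta),Beta).
The clade {Alpha, Epsilon, Eta, Gamma, Theta} is supported by Character 5: its derived state '+' occurs in exactly those taxa and in no other taxon (including the outgroup).

Character 5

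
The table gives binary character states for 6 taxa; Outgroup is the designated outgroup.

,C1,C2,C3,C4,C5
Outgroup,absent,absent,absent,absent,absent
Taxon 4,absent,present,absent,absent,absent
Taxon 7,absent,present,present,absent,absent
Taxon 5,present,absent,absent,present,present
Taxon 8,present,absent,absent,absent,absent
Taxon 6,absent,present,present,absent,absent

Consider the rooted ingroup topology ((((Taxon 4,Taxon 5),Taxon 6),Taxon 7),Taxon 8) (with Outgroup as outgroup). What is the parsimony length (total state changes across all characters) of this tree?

8

Map each character onto ((((Taxon 4,Taxon 5),Taxon 6),Taxon 7),Taxon 8) (rooted by Outgroup) and count the minimum state changes it requires (Fitch parsimony):
C1: 2; C2: 2; C3: 2; C4: 1; C5: 1.
Total tree length = 8.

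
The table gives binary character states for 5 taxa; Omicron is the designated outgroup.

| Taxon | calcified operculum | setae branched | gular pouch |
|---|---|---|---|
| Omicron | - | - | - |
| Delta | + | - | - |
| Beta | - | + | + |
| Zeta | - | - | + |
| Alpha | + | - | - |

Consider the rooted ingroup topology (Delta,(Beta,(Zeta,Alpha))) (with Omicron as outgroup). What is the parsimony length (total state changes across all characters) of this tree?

5

Map each character onto (Delta,(Beta,(Zeta,Alpha))) (rooted by Omicron) and count the minimum state changes it requires (Fitch parsimony):
calcified operculum: 2; setae branched: 1; gular pouch: 2.
Total tree length = 5.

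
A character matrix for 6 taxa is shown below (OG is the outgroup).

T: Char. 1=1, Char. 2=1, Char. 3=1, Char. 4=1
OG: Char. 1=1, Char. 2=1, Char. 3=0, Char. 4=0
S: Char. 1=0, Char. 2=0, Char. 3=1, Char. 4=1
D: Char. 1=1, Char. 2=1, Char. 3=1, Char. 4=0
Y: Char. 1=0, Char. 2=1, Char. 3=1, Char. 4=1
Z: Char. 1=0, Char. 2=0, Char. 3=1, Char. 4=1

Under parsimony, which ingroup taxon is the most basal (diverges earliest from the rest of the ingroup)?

Character polarity is set by the outgroup: the derived state is whichever differs from the outgroup's state, so for Char. 1, Char. 2 the derived state is '0', and for the remaining characters it is '1'.
Char. 1: derived state '0' in S, Y, and Z only — synapomorphy for {S, Y, Z}.
Char. 2: derived state '0' in S and Z only — synapomorphy for {S, Z}.
Char. 3 (derived state '1') is shared by all ingroup taxa — unites the whole ingroup.
Char. 4 (derived state '1') is shared by S, T, Y, and Z — a synapomorphy uniting that clade.
Most parsimonious ingroup topology: (D,(((Z,S),Y),T)).
D is sister to the clade containing all other ingroup taxa, so it is the earliest-diverging (most basal) ingroup lineage.

D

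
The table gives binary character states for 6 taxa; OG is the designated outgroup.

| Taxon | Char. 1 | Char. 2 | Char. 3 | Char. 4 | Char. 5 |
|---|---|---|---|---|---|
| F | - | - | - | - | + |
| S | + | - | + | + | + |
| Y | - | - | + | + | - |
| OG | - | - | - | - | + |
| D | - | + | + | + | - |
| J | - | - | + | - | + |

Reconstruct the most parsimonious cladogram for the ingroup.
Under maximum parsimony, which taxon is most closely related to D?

Y

Character polarity is set by the outgroup: the derived state is whichever differs from the outgroup's state, so for Char. 5 the derived state is '-', and for the remaining characters it is '+'.
Char. 1 (derived state '+') is unique to S (autapomorphy; uninformative for grouping).
Char. 2: derived state '+' in D only — an autapomorphy, so it tells us nothing about relationships among taxa.
Char. 3 (derived state '+') is shared by D, J, S, and Y — a synapomorphy uniting that clade.
Only D, S, and Y show the derived state '+' for Char. 4, supporting them as a clade.
Only D and Y show the derived state '-' for Char. 5, supporting them as a clade.
Most parsimonious ingroup topology: (((S,(Y,D)),J),F).
D and Y form a cherry on this tree, so they are sister taxa.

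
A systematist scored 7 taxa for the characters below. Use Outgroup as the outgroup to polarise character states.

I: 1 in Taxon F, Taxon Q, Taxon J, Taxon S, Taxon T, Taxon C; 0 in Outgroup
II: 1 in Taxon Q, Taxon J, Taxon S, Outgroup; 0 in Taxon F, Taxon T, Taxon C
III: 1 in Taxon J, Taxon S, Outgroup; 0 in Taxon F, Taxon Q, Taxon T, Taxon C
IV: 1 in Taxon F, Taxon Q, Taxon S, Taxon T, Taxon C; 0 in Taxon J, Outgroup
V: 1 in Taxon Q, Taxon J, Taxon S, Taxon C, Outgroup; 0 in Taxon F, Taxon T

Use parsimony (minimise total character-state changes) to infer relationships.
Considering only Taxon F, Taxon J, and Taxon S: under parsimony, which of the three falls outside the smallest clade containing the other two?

Character polarity is set by the outgroup: the derived state is whichever differs from the outgroup's state, so for II, III, V the derived state is '0', and for the remaining characters it is '1'.
All ingroup taxa share the derived state '1' for I; it defines the ingroup but does not resolve relationships within it.
II: derived state '0' in Taxon C, Taxon F, and Taxon T only — synapomorphy for {Taxon C, Taxon F, Taxon T}.
III: derived state '0' in Taxon C, Taxon F, Taxon Q, and Taxon T only — synapomorphy for {Taxon C, Taxon F, Taxon Q, Taxon T}.
Only Taxon C, Taxon F, Taxon Q, Taxon S, and Taxon T show the derived state '1' for IV, supporting them as a clade.
V (derived state '0') is shared by Taxon F and Taxon T — a synapomorphy uniting that clade.
Most parsimonious ingroup topology: (((((Taxon F,Taxon T),Taxon C),Taxon Q),Taxon S),Taxon J).
Taxon S and Taxon F share a more recent common ancestor with each other than either does with Taxon J, so Taxon J is the least closely related of the three.

Taxon J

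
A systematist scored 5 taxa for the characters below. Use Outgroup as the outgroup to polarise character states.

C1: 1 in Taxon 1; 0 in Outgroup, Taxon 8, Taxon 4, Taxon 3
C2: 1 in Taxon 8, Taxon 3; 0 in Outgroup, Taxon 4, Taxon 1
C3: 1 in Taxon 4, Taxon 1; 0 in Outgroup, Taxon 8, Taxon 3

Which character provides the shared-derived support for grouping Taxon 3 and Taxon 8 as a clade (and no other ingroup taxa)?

The outgroup has state '0' for every character, so '1' is the derived state throughout.
C1 (derived state '1') is unique to Taxon 1 (autapomorphy; uninformative for grouping).
C2: derived state '1' in Taxon 3 and Taxon 8 only — synapomorphy for {Taxon 3, Taxon 8}.
C3 (derived state '1') is shared by Taxon 1 and Taxon 4 — a synapomorphy uniting that clade.
Most parsimonious ingroup topology: ((Taxon 8,Taxon 3),(Taxon 4,Taxon 1)).
The clade {Taxon 3, Taxon 8} is supported by C2: its derived state '1' occurs in exactly those taxa and in no other taxon (including the outgroup).

C2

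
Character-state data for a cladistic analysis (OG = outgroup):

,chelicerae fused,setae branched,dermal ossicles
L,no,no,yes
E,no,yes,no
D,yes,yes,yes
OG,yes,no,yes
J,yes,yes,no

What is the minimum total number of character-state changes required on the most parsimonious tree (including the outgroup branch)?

Character polarity is set by the outgroup: the derived state is whichever differs from the outgroup's state, so for chelicerae fused, dermal ossicles the derived state is 'no', and for the remaining characters it is 'yes'.
chelicerae fused groups E and L, which is incompatible with the clades supported by the remaining characters; treating it as convergent (homoplasy) costs fewer steps than any alternative tree.
setae branched: derived state 'yes' in D, E, and J only — synapomorphy for {D, E, J}.
dermal ossicles: derived state 'no' in E and J only — synapomorphy for {E, J}.
Most parsimonious ingroup topology: (L,(D,(J,E))).
Changes per character on this tree: chelicerae fused: 2; setae branched: 1; dermal ossicles: 1.
Total = 4.

4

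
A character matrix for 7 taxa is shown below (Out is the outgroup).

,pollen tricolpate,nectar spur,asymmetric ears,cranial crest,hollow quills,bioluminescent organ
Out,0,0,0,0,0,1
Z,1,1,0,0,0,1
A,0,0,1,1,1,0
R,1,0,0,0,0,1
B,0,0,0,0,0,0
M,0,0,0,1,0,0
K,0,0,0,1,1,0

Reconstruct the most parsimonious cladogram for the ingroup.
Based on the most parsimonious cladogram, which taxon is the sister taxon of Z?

Character polarity is set by the outgroup: the derived state is whichever differs from the outgroup's state, so for bioluminescent organ the derived state is '0', and for the remaining characters it is '1'.
pollen tricolpate (derived state '1') is shared by R and Z — a synapomorphy uniting that clade.
nectar spur: derived state '1' in Z only — an autapomorphy, so it tells us nothing about relationships among taxa.
asymmetric ears (derived state '1') is unique to A (autapomorphy; uninformative for grouping).
Only A, K, and M show the derived state '1' for cranial crest, supporting them as a clade.
hollow quills (derived state '1') is shared by A and K — a synapomorphy uniting that clade.
bioluminescent organ (derived state '0') is shared by A, B, K, and M — a synapomorphy uniting that clade.
Most parsimonious ingroup topology: ((Z,R),(((A,K),M),B)).
Z and R form a cherry on this tree, so they are sister taxa.

R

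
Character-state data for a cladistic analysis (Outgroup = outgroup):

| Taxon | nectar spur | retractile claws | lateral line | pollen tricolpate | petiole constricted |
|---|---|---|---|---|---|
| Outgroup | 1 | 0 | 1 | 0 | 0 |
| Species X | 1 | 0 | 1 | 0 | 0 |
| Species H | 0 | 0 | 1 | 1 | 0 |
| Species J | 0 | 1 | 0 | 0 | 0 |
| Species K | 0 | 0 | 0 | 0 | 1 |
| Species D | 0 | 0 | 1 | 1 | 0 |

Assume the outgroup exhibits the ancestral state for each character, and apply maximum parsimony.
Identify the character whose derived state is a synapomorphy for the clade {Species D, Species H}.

pollen tricolpate

Character polarity is set by the outgroup: the derived state is whichever differs from the outgroup's state, so for nectar spur, lateral line the derived state is '0', and for the remaining characters it is '1'.
Only Species D, Species H, Species J, and Species K show the derived state '0' for nectar spur, supporting them as a clade.
retractile claws: derived state '1' in Species J only — an autapomorphy, so it tells us nothing about relationships among taxa.
Only Species J and Species K show the derived state '0' for lateral line, supporting them as a clade.
Only Species D and Species H show the derived state '1' for pollen tricolpate, supporting them as a clade.
petiole constricted: derived state '1' in Species K only — an autapomorphy, so it tells us nothing about relationships among taxa.
Most parsimonious ingroup topology: (Species X,((Species H,Species D),(Species J,Species K))).
The clade {Species D, Species H} is supported by pollen tricolpate: its derived state '1' occurs in exactly those taxa and in no other taxon (including the outgroup).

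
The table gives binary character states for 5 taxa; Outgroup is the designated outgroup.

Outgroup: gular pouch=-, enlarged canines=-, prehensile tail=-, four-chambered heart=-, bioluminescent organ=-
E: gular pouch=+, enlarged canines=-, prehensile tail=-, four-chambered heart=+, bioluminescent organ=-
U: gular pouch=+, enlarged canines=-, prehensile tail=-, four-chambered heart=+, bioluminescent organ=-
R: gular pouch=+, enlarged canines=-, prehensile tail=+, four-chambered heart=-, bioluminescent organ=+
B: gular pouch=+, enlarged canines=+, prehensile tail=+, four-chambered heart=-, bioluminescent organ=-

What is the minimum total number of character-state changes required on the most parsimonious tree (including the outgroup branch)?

5

The outgroup has state '-' for every character, so '+' is the derived state throughout.
All ingroup taxa share the derived state '+' for gular pouch; it defines the ingroup but does not resolve relationships within it.
enlarged canines: derived state '+' in B only — an autapomorphy, so it tells us nothing about relationships among taxa.
prehensile tail: derived state '+' in B and R only — synapomorphy for {B, R}.
Only E and U show the derived state '+' for four-chambered heart, supporting them as a clade.
bioluminescent organ: derived state '+' in R only — an autapomorphy, so it tells us nothing about relationships among taxa.
Most parsimonious ingroup topology: ((E,U),(R,B)).
Changes per character on this tree: gular pouch: 1; enlarged canines: 1; prehensile tail: 1; four-chambered heart: 1; bioluminescent organ: 1.
Total = 5.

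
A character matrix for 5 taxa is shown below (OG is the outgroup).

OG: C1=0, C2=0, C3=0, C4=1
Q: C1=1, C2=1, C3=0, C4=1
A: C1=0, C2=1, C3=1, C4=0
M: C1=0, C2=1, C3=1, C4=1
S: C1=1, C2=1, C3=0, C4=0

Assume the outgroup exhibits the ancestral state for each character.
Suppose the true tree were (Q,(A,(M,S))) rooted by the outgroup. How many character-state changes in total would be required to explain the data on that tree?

7

Map each character onto (Q,(A,(M,S))) (rooted by OG) and count the minimum state changes it requires (Fitch parsimony):
C1: 2; C2: 1; C3: 2; C4: 2.
Total tree length = 7.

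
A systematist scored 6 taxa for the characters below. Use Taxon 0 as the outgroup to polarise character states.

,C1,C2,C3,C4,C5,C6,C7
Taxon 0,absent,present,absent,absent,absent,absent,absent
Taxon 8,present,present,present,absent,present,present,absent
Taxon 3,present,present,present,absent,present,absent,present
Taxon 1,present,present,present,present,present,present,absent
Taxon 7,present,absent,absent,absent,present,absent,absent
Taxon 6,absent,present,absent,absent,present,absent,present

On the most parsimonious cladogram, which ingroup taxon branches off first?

Taxon 6

Character polarity is set by the outgroup: the derived state is whichever differs from the outgroup's state, so for C2 the derived state is 'absent', and for the remaining characters it is 'present'.
C1 (derived state 'present') is shared by Taxon 1, Taxon 3, Taxon 7, and Taxon 8 — a synapomorphy uniting that clade.
C2: derived state 'absent' in Taxon 7 only — an autapomorphy, so it tells us nothing about relationships among taxa.
C3 (derived state 'present') is shared by Taxon 1, Taxon 3, and Taxon 8 — a synapomorphy uniting that clade.
C4 (derived state 'present') is unique to Taxon 1 (autapomorphy; uninformative for grouping).
All ingroup taxa share the derived state 'present' for C5; it defines the ingroup but does not resolve relationships within it.
C6 (derived state 'present') is shared by Taxon 1 and Taxon 8 — a synapomorphy uniting that clade.
C7 groups Taxon 3 and Taxon 6, which is incompatible with the clades supported by the remaining characters; treating it as convergent (homoplasy) costs fewer steps than any alternative tree.
Most parsimonious ingroup topology: ((((Taxon 8,Taxon 1),Taxon 3),Taxon 7),Taxon 6).
Taxon 6 is sister to the clade containing all other ingroup taxa, so it is the earliest-diverging (most basal) ingroup lineage.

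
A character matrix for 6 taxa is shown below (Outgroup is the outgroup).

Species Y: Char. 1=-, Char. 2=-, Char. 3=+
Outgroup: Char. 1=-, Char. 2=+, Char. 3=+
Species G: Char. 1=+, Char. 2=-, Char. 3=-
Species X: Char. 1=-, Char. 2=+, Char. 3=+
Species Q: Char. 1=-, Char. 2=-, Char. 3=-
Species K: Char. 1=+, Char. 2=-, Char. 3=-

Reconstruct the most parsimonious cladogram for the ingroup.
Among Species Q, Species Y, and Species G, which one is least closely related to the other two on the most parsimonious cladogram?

Character polarity is set by the outgroup: the derived state is whichever differs from the outgroup's state, so for Char. 2, Char. 3 the derived state is '-', and for the remaining characters it is '+'.
Char. 1: derived state '+' in Species G and Species K only — synapomorphy for {Species G, Species K}.
Char. 2 (derived state '-') is shared by Species G, Species K, Species Q, and Species Y — a synapomorphy uniting that clade.
Char. 3 (derived state '-') is shared by Species G, Species K, and Species Q — a synapomorphy uniting that clade.
Most parsimonious ingroup topology: ((((Species G,Species K),Species Q),Species Y),Species X).
Species Q and Species G share a more recent common ancestor with each other than either does with Species Y, so Species Y is the least closely related of the three.

Species Y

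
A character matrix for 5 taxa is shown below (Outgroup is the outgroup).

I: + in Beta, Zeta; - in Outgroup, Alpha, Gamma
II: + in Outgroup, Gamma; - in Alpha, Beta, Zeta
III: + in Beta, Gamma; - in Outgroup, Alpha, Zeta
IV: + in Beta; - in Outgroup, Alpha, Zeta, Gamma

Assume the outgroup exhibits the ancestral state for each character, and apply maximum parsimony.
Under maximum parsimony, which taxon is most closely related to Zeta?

Beta

Character polarity is set by the outgroup: the derived state is whichever differs from the outgroup's state, so for II the derived state is '-', and for the remaining characters it is '+'.
Only Beta and Zeta show the derived state '+' for I, supporting them as a clade.
Only Alpha, Beta, and Zeta show the derived state '-' for II, supporting them as a clade.
III (state '+') occurs in Beta and Gamma but conflicts with the nesting implied by the other characters — most parsimoniously interpreted as homoplasy.
IV: derived state '+' in Beta only — an autapomorphy, so it tells us nothing about relationships among taxa.
Most parsimonious ingroup topology: ((Alpha,(Beta,Zeta)),Gamma).
Zeta and Beta form a cherry on this tree, so they are sister taxa.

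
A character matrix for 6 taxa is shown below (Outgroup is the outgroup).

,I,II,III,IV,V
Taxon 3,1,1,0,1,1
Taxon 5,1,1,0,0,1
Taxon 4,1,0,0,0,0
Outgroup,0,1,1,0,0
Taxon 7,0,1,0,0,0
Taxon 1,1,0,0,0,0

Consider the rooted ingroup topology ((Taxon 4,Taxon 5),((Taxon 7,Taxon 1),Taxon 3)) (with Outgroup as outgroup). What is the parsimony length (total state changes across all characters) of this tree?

8

Map each character onto ((Taxon 4,Taxon 5),((Taxon 7,Taxon 1),Taxon 3)) (rooted by Outgroup) and count the minimum state changes it requires (Fitch parsimony):
I: 2; II: 2; III: 1; IV: 1; V: 2.
Total tree length = 8.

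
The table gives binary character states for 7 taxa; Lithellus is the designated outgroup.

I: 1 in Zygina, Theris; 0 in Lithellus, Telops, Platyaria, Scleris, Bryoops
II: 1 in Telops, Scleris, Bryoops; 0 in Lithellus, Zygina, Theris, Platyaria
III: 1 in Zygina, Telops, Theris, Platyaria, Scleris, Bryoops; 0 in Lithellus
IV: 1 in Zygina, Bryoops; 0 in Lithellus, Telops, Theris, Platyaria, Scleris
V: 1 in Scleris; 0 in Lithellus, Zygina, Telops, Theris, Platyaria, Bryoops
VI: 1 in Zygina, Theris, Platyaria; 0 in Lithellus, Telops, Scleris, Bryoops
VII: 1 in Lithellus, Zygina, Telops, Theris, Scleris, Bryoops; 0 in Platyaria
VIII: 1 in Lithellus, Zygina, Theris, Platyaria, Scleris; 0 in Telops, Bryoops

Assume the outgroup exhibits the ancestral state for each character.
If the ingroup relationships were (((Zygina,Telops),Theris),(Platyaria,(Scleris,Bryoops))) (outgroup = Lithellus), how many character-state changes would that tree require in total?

14

Map each character onto (((Zygina,Telops),Theris),(Platyaria,(Scleris,Bryoops))) (rooted by Lithellus) and count the minimum state changes it requires (Fitch parsimony):
I: 2; II: 2; III: 1; IV: 2; V: 1; VI: 3; VII: 1; VIII: 2.
Total tree length = 14.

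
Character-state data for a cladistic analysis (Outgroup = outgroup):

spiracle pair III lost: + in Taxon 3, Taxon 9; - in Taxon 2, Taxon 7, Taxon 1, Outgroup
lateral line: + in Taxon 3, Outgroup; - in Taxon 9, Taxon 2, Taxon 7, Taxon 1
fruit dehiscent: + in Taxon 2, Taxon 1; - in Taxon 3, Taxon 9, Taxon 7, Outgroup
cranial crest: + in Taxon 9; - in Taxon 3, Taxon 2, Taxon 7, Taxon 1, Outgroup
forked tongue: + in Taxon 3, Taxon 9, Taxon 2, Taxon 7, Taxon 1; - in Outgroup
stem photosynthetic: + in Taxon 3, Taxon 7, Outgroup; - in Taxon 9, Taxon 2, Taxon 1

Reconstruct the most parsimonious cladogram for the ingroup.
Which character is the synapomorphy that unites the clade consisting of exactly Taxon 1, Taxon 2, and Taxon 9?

Character polarity is set by the outgroup: the derived state is whichever differs from the outgroup's state, so for lateral line, stem photosynthetic the derived state is '-', and for the remaining characters it is '+'.
spiracle pair III lost groups Taxon 3 and Taxon 9, which is incompatible with the clades supported by the remaining characters; treating it as convergent (homoplasy) costs fewer steps than any alternative tree.
lateral line: derived state '-' in Taxon 1, Taxon 2, Taxon 7, and Taxon 9 only — synapomorphy for {Taxon 1, Taxon 2, Taxon 7, Taxon 9}.
fruit dehiscent: derived state '+' in Taxon 1 and Taxon 2 only — synapomorphy for {Taxon 1, Taxon 2}.
cranial crest: derived state '+' in Taxon 9 only — an autapomorphy, so it tells us nothing about relationships among taxa.
forked tongue (derived state '+') is shared by all ingroup taxa — unites the whole ingroup.
Only Taxon 1, Taxon 2, and Taxon 9 show the derived state '-' for stem photosynthetic, supporting them as a clade.
Most parsimonious ingroup topology: ((((Taxon 1,Taxon 2),Taxon 9),Taxon 7),Taxon 3).
The clade {Taxon 1, Taxon 2, Taxon 9} is supported by stem photosynthetic: its derived state '-' occurs in exactly those taxa and in no other taxon (including the outgroup).

stem photosynthetic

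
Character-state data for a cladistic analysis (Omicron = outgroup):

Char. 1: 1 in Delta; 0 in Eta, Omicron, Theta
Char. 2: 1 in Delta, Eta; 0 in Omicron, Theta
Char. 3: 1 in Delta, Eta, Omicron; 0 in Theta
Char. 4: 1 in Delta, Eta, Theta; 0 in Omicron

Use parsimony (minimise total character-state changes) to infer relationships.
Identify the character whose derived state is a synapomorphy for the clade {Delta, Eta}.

Char. 2

Character polarity is set by the outgroup: the derived state is whichever differs from the outgroup's state, so for Char. 3 the derived state is '0', and for the remaining characters it is '1'.
Char. 1 (derived state '1') is unique to Delta (autapomorphy; uninformative for grouping).
Only Delta and Eta show the derived state '1' for Char. 2, supporting them as a clade.
Char. 3: derived state '0' in Theta only — an autapomorphy, so it tells us nothing about relationships among taxa.
All ingroup taxa share the derived state '1' for Char. 4; it defines the ingroup but does not resolve relationships within it.
Most parsimonious ingroup topology: ((Eta,Delta),Theta).
The clade {Delta, Eta} is supported by Char. 2: its derived state '1' occurs in exactly those taxa and in no other taxon (including the outgroup).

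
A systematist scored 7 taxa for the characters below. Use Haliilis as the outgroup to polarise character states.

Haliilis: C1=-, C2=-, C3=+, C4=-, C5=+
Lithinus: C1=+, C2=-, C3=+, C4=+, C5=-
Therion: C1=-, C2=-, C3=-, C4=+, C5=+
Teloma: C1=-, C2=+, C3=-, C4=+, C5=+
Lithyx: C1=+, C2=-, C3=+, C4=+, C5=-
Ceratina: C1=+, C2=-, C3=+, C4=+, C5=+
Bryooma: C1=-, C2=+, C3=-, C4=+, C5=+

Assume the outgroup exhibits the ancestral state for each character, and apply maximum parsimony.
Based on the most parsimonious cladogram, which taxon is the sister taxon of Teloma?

Bryooma

Character polarity is set by the outgroup: the derived state is whichever differs from the outgroup's state, so for C3, C5 the derived state is '-', and for the remaining characters it is '+'.
Only Ceratina, Lithinus, and Lithyx show the derived state '+' for C1, supporting them as a clade.
Only Bryooma and Teloma show the derived state '+' for C2, supporting them as a clade.
Only Bryooma, Teloma, and Therion show the derived state '-' for C3, supporting them as a clade.
All ingroup taxa share the derived state '+' for C4; it defines the ingroup but does not resolve relationships within it.
Only Lithinus and Lithyx show the derived state '-' for C5, supporting them as a clade.
Most parsimonious ingroup topology: (((Lithinus,Lithyx),Ceratina),(Therion,(Teloma,Bryooma))).
Teloma and Bryooma form a cherry on this tree, so they are sister taxa.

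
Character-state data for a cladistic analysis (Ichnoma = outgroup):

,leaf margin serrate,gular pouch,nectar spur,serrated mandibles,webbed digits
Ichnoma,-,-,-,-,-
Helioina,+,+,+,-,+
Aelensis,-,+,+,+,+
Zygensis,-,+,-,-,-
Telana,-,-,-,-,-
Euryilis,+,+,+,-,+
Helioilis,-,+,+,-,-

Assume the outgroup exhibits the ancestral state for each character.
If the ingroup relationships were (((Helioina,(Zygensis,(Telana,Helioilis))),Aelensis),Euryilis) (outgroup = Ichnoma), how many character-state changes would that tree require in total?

10

Map each character onto (((Helioina,(Zygensis,(Telana,Helioilis))),Aelensis),Euryilis) (rooted by Ichnoma) and count the minimum state changes it requires (Fitch parsimony):
leaf margin serrate: 2; gular pouch: 2; nectar spur: 3; serrated mandibles: 1; webbed digits: 2.
Total tree length = 10.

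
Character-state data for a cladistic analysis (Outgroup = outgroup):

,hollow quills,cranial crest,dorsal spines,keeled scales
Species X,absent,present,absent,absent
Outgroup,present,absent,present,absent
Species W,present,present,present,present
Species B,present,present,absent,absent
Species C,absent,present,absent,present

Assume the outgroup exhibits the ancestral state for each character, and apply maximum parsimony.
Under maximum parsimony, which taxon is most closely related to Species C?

Species X

Character polarity is set by the outgroup: the derived state is whichever differs from the outgroup's state, so for hollow quills, dorsal spines the derived state is 'absent', and for the remaining characters it is 'present'.
hollow quills: derived state 'absent' in Species C and Species X only — synapomorphy for {Species C, Species X}.
cranial crest (derived state 'present') is shared by all ingroup taxa — unites the whole ingroup.
dorsal spines: derived state 'absent' in Species B, Species C, and Species X only — synapomorphy for {Species B, Species C, Species X}.
keeled scales groups Species C and Species W, which is incompatible with the clades supported by the remaining characters; treating it as convergent (homoplasy) costs fewer steps than any alternative tree.
Most parsimonious ingroup topology: (((Species C,Species X),Species B),Species W).
Species C and Species X form a cherry on this tree, so they are sister taxa.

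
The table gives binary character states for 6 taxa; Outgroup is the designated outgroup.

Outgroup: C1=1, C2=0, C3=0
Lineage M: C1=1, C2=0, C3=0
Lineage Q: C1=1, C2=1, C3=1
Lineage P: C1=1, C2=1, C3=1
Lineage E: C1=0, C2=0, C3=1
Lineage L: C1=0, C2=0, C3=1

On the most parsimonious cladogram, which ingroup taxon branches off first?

Character polarity is set by the outgroup: the derived state is whichever differs from the outgroup's state, so for C1 the derived state is '0', and for the remaining characters it is '1'.
C1: derived state '0' in Lineage E and Lineage L only — synapomorphy for {Lineage E, Lineage L}.
Only Lineage P and Lineage Q show the derived state '1' for C2, supporting them as a clade.
C3: derived state '1' in Lineage E, Lineage L, Lineage P, and Lineage Q only — synapomorphy for {Lineage E, Lineage L, Lineage P, Lineage Q}.
Most parsimonious ingroup topology: (Lineage M,((Lineage Q,Lineage P),(Lineage E,Lineage L))).
Lineage M is sister to the clade containing all other ingroup taxa, so it is the earliest-diverging (most basal) ingroup lineage.

Lineage M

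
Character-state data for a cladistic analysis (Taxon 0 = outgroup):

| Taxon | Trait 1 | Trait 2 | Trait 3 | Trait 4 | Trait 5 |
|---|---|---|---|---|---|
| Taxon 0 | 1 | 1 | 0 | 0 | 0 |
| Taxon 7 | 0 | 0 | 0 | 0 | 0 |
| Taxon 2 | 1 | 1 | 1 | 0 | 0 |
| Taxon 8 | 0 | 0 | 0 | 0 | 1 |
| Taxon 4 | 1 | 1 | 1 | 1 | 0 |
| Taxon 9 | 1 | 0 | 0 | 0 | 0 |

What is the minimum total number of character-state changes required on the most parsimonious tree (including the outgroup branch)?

Character polarity is set by the outgroup: the derived state is whichever differs from the outgroup's state, so for Trait 1, Trait 2 the derived state is '0', and for the remaining characters it is '1'.
Only Taxon 7 and Taxon 8 show the derived state '0' for Trait 1, supporting them as a clade.
Trait 2 (derived state '0') is shared by Taxon 7, Taxon 8, and Taxon 9 — a synapomorphy uniting that clade.
Trait 3: derived state '1' in Taxon 2 and Taxon 4 only — synapomorphy for {Taxon 2, Taxon 4}.
Trait 4 (derived state '1') is unique to Taxon 4 (autapomorphy; uninformative for grouping).
Trait 5: derived state '1' in Taxon 8 only — an autapomorphy, so it tells us nothing about relationships among taxa.
Most parsimonious ingroup topology: (((Taxon 7,Taxon 8),Taxon 9),(Taxon 2,Taxon 4)).
Changes per character on this tree: Trait 1: 1; Trait 2: 1; Trait 3: 1; Trait 4: 1; Trait 5: 1.
Total = 5.

5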